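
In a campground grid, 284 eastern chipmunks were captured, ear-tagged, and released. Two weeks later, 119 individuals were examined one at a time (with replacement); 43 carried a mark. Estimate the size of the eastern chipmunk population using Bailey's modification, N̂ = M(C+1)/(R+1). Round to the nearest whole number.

N̂ = 284·(119+1)/(43+1) = 284·120/44 = 34080/44 ≈ 774.5 → 775

N ≈ 775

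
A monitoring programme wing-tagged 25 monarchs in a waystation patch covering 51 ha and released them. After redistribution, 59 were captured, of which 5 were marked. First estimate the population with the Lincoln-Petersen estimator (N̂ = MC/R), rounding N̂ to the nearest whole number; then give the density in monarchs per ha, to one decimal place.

density ≈ 5.8 monarchs per ha

N̂ = 25·59/5 = 1475/5 = 295
Density = N̂ / area = 295 / 51 ≈ 5.78 → 5.8 per ha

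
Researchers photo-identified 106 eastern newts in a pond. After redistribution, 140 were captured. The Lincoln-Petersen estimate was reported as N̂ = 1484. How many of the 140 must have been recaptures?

R = 10

From N = M·C/R: R = M·C / N = 106·140 / 1484 = 14840 / 1484 = 10.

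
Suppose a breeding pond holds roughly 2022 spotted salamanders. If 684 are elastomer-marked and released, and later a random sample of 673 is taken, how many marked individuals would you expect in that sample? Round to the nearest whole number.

expected recaptures ≈ 228

Expected recaptures E[R] = M·C / N.
E[R] = 684 × 673 / 2022 = 460332 / 2022 ≈ 227.7 → 228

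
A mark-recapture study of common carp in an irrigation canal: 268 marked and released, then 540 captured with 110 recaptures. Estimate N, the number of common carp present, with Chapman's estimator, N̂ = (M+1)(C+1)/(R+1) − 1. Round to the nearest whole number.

N̂ = (268+1)(540+1)/(110+1) − 1 = 269·541/111 − 1
= 145529/111 − 1 ≈ 1311.1 − 1 ≈ 1310.1 → 1310

N ≈ 1310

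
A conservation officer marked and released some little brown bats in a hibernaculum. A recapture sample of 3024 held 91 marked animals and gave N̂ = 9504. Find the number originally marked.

From N = M·C/R: M = N·R / C = 9504·91 / 3024 = 864864 / 3024 = 286.

M = 286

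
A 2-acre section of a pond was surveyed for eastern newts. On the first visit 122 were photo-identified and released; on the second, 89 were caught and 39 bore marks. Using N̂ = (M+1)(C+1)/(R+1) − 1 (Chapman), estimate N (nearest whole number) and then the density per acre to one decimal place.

N̂ = 123·90/40 − 1 = 11070/40 − 1 ≈ 275.8 → 276
Density = N̂ / area = 276 / 2 = 138.0 per acre

density ≈ 138.0 eastern newts per acre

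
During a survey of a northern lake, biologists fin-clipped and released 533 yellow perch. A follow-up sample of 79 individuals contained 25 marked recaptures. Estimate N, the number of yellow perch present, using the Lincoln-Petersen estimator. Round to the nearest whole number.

N ≈ 1684

N = (533 × 79) / 25 = 42107 / 25 ≈ 1684.3 → 1684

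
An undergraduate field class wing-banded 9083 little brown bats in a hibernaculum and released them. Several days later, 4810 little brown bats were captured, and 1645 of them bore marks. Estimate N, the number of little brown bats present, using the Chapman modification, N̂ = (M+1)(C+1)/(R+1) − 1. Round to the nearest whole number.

N ≈ 26,550

N̂ = (9083+1)(4810+1)/(1645+1) − 1 = 9084·4811/1646 − 1
= 43703124/1646 − 1 ≈ 26551.1 − 1 ≈ 26550.1 → 26550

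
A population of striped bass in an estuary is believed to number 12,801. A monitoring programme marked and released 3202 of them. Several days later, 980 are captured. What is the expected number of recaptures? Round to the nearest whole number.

expected recaptures ≈ 245

The marked fraction of the population is 3202/12801, so in a sample of 980 expect C·(M/N) marked.
E[R] = 3202 × 980 / 12801 = 3137960 / 12801 ≈ 245.1 → 245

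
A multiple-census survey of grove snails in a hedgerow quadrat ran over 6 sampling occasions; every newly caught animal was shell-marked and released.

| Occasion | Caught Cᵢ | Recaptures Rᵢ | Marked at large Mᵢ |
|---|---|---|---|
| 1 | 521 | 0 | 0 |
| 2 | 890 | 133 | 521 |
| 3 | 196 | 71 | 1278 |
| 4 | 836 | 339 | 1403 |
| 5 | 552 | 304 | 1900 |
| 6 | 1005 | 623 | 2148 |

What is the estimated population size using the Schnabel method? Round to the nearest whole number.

Σ MᵢCᵢ = 0·521 + 521·890 + 1278·196 + 1403·836 + 1900·552 + 2148·1005 = 0 + 463690 + 250488 + 1172908 + 1048800 + 2158740 = 5094626
Σ Rᵢ = 0 + 133 + 71 + 339 + 304 + 623 = 1470
N̂ = 5094626 / 1470 ≈ 3465.7 → 3466

N ≈ 3466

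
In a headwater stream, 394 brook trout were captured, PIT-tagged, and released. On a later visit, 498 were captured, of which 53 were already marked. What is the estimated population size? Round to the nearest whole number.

If marked individuals mix randomly, R/C ≈ M/N, giving N ≈ M·C/R.
N = (394 × 498) / 53 = 196212 / 53 ≈ 3702.1 → 3702

N ≈ 3702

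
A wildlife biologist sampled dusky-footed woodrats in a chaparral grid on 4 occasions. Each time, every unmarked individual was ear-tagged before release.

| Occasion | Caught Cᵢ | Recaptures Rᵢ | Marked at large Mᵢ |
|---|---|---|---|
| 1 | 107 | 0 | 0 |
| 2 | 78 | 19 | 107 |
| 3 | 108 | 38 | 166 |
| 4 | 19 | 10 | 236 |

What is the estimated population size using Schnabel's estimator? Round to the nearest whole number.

N ≈ 459

Σ MᵢCᵢ = 0·107 + 107·78 + 166·108 + 236·19 = 0 + 8346 + 17928 + 4484 = 30758
Σ Rᵢ = 0 + 19 + 38 + 10 = 67
N̂ = 30758 / 67 ≈ 459.1 → 459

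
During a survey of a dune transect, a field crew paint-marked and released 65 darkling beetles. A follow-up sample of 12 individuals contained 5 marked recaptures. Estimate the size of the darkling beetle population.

N = 156

If marked individuals mix randomly, R/C ≈ M/N, giving N ≈ M·C/R.
N = (65 × 12) / 5 = 780 / 5 = 156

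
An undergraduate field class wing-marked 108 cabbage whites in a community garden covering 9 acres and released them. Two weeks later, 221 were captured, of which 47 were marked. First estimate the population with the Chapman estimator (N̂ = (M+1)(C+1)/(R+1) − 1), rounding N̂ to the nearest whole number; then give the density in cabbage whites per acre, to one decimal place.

N̂ = 109·222/48 − 1 = 24198/48 − 1 ≈ 503.1 → 503
Density = N̂ / area = 503 / 9 ≈ 55.89 → 55.9 per acre

density ≈ 55.9 cabbage whites per acre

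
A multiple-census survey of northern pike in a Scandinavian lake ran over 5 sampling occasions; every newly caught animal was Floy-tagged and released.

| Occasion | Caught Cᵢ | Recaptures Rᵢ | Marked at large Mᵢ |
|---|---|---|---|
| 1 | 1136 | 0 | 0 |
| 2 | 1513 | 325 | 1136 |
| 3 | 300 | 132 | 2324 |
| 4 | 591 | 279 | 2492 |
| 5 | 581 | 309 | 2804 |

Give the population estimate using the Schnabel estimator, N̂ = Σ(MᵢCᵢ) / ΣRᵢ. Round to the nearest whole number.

N ≈ 5280

Σ MᵢCᵢ = 0·1136 + 1136·1513 + 2324·300 + 2492·591 + 2804·581 = 0 + 1718768 + 697200 + 1472772 + 1629124 = 5517864
Σ Rᵢ = 0 + 325 + 132 + 279 + 309 = 1045
N̂ = 5517864 / 1045 ≈ 5280.3 → 5280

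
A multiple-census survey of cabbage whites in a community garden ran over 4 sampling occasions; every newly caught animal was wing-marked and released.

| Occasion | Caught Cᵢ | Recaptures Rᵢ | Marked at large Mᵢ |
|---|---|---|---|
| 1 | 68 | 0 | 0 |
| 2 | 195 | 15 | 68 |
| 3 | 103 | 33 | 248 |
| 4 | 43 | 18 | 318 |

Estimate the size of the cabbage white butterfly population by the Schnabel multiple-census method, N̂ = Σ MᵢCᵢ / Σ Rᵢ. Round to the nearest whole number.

Σ MᵢCᵢ = 0·68 + 68·195 + 248·103 + 318·43 = 0 + 13260 + 25544 + 13674 = 52478
Σ Rᵢ = 0 + 15 + 33 + 18 = 66
N̂ = 52478 / 66 ≈ 795.1 → 795

N ≈ 795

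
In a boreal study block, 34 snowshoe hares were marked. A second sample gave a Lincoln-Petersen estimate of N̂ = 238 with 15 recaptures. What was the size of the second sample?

C = 105

From N = M·C/R: C = N·R / M = 238·15 / 34 = 3570 / 34 = 105.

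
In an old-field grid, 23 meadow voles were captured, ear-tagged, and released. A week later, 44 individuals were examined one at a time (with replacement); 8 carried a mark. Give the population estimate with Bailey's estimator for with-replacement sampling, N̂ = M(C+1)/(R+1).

N = 115

N̂ = 23·(44+1)/(8+1) = 23·45/9 = 1035/9 = 115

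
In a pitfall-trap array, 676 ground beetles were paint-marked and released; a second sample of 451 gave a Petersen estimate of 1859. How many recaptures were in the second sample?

R = 164

From N = M·C/R: R = M·C / N = 676·451 / 1859 = 304876 / 1859 = 164.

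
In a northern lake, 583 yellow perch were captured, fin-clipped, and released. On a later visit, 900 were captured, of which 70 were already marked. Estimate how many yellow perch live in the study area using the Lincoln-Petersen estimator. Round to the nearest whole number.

N ≈ 7496

N = (583 × 900) / 70 = 524700 / 70 ≈ 7495.7 → 7496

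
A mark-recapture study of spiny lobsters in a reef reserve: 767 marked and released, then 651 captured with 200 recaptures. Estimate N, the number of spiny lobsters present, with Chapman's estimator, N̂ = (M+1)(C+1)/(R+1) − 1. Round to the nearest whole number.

N̂ = (767+1)(651+1)/(200+1) − 1 = 768·652/201 − 1
= 500736/201 − 1 ≈ 2491.2 − 1 ≈ 2490.2 → 2490

N ≈ 2490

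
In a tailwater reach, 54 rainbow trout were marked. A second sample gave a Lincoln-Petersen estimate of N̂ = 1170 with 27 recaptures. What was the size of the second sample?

From N = M·C/R: C = N·R / M = 1170·27 / 54 = 31590 / 54 = 585.

C = 585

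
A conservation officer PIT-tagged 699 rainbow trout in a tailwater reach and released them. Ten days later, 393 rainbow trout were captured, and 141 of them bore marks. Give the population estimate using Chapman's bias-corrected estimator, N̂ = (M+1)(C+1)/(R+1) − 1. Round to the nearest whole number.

N ≈ 1941

N̂ = (699+1)(393+1)/(141+1) − 1 = 700·394/142 − 1
= 275800/142 − 1 ≈ 1942.3 − 1 ≈ 1941.3 → 1941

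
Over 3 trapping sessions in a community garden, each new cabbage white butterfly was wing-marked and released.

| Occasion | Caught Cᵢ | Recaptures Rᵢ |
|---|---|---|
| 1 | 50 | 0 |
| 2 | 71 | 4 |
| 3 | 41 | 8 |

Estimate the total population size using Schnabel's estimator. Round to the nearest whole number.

Marked at large before each occasion: Mᵢ = Σⱼ<ᵢ (Cⱼ − Rⱼ) → M1=0, M2=50, M3=117
Σ MᵢCᵢ = 0·50 + 50·71 + 117·41 = 0 + 3550 + 4797 = 8347
Σ Rᵢ = 0 + 4 + 8 = 12
N̂ = 8347 / 12 ≈ 695.6 → 696

N ≈ 696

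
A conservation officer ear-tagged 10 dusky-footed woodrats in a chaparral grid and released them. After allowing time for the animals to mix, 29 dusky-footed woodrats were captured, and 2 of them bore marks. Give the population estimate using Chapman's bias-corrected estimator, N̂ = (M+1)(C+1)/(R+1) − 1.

N̂ = (10+1)(29+1)/(2+1) − 1 = 11·30/3 − 1
= 330/3 − 1 = 110 − 1 = 109

N = 109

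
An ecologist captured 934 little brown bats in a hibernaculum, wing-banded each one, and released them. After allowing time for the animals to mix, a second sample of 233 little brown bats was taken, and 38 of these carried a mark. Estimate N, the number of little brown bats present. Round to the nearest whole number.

N ≈ 5727

If marked individuals mix randomly, R/C ≈ M/N, giving N ≈ M·C/R.
N = (934 × 233) / 38 = 217622 / 38 ≈ 5726.9 → 5727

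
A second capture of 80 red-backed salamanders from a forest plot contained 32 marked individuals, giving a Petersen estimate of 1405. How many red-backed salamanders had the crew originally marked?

M = 562

From N = M·C/R: M = N·R / C = 1405·32 / 80 = 44960 / 80 = 562.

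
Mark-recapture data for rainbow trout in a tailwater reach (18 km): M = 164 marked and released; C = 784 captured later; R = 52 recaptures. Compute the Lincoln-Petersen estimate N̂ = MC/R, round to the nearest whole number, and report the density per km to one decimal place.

N̂ = 164·784/52 = 128576/52 ≈ 2472.6 → 2473
Density = N̂ / area = 2473 / 18 ≈ 137.39 → 137.4 per km

density ≈ 137.4 rainbow trout per km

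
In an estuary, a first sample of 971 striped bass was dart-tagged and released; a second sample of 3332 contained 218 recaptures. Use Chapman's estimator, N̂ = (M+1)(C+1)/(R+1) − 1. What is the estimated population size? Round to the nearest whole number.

N̂ = (971+1)(3332+1)/(218+1) − 1 = 972·3333/219 − 1
= 3239676/219 − 1 ≈ 14793.0 − 1 ≈ 14792.0 → 14792

N ≈ 14,792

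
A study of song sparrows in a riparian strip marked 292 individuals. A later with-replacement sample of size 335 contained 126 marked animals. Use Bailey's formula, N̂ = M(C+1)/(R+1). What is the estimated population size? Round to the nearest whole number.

N̂ = 292·(335+1)/(126+1) = 292·336/127 = 98112/127 ≈ 772.5 → 773

N ≈ 773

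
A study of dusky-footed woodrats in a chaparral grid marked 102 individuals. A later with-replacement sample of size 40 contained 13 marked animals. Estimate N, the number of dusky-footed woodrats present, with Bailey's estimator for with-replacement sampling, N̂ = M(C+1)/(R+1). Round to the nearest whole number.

N̂ = 102·(40+1)/(13+1) = 102·41/14 = 4182/14 ≈ 298.7 → 299

N ≈ 299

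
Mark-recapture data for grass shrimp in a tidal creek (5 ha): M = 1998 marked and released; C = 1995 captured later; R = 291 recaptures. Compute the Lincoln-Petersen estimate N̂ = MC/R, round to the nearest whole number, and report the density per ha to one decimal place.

density ≈ 2739.6 grass shrimp per ha

N̂ = 1998·1995/291 = 3986010/291 ≈ 13697.6 → 13698
Density = N̂ / area = 13698 / 5 ≈ 2739.60 → 2739.6 per ha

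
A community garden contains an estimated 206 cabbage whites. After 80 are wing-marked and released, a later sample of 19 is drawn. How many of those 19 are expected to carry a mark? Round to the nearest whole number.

expected recaptures ≈ 7

The marked fraction of the population is 80/206, so in a sample of 19 expect C·(M/N) marked.
E[R] = 80 × 19 / 206 = 1520 / 206 ≈ 7.4 → 7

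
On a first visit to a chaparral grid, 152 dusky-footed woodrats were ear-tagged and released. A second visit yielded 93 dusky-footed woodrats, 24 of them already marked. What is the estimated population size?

N = 589

The marked fraction in the recapture sample should equal the marked fraction in the population: 24/93 = 152/N.
N = (152 × 93) / 24 = 14136 / 24 = 589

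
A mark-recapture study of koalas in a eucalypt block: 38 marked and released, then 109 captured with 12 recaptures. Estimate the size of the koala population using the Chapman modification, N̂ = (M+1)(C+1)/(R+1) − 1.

N̂ = (38+1)(109+1)/(12+1) − 1 = 39·110/13 − 1
= 4290/13 − 1 = 330 − 1 = 329

N = 329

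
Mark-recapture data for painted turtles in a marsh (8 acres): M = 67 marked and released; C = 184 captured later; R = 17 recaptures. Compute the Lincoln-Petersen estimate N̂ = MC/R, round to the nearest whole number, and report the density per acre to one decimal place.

N̂ = 67·184/17 = 12328/17 ≈ 725.2 → 725
Density = N̂ / area = 725 / 8 ≈ 90.62 → 90.6 per acre

density ≈ 90.6 painted turtles per acre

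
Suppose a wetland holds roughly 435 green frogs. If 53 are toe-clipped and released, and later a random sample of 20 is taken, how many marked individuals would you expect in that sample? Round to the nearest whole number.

expected recaptures ≈ 2

The marked fraction of the population is 53/435, so in a sample of 20 expect C·(M/N) marked.
E[R] = 53 × 20 / 435 = 1060 / 435 ≈ 2.4 → 2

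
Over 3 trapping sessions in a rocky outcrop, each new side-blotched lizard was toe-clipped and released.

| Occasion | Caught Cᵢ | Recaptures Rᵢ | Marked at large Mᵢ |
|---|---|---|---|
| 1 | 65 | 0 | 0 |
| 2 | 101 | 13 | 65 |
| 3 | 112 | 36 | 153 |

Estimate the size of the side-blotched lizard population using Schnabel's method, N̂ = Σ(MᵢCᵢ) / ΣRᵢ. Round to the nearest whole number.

Σ MᵢCᵢ = 0·65 + 65·101 + 153·112 = 0 + 6565 + 17136 = 23701
Σ Rᵢ = 0 + 13 + 36 = 49
N̂ = 23701 / 49 ≈ 483.7 → 484

N ≈ 484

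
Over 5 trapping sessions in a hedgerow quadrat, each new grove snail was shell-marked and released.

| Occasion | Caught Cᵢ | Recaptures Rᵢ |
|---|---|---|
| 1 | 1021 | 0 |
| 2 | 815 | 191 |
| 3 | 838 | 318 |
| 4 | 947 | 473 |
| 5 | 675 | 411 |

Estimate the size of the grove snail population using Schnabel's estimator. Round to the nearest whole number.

Marked at large before each occasion: Mᵢ = Σⱼ<ᵢ (Cⱼ − Rⱼ) → M1=0, M2=1021, M3=1645, M4=2165, M5=2639
Σ MᵢCᵢ = 0·1021 + 1021·815 + 1645·838 + 2165·947 + 2639·675 = 0 + 832115 + 1378510 + 2050255 + 1781325 = 6042205
Σ Rᵢ = 0 + 191 + 318 + 473 + 411 = 1393
N̂ = 6042205 / 1393 ≈ 4337.5 → 4338

N ≈ 4338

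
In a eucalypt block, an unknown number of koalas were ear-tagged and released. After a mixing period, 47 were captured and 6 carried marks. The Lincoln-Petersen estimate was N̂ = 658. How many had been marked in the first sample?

From N = M·C/R: M = N·R / C = 658·6 / 47 = 3948 / 47 = 84.

M = 84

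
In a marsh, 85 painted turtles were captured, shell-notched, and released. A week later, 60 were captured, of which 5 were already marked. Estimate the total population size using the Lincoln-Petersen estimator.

N = 1020

Lincoln-Petersen assumes M/N = R/C, so N = M·C / R.
N = (85 × 60) / 5 = 5100 / 5 = 1020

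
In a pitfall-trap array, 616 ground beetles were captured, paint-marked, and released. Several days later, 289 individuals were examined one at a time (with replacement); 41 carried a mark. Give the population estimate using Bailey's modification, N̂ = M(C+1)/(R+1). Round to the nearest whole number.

N ≈ 4253

N̂ = 616·(289+1)/(41+1) = 616·290/42 = 178640/42 ≈ 4253.3 → 4253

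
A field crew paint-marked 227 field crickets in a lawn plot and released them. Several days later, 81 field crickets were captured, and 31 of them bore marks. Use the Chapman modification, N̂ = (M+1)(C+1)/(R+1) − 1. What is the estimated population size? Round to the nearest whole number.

N̂ = (227+1)(81+1)/(31+1) − 1 = 228·82/32 − 1
= 18696/32 − 1 ≈ 584.2 − 1 ≈ 583.2 → 583

N ≈ 583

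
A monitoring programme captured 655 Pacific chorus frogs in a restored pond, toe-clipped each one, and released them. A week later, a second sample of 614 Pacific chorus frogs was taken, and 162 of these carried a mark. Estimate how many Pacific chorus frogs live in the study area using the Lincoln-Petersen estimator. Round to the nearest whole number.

N ≈ 2483

The marked fraction in the recapture sample should equal the marked fraction in the population: 162/614 = 655/N.
N = (655 × 614) / 162 = 402170 / 162 ≈ 2482.5 → 2483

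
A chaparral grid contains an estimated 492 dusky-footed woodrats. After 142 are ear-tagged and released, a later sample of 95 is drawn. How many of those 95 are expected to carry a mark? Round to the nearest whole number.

expected recaptures ≈ 27

Expected recaptures E[R] = M·C / N.
E[R] = 142 × 95 / 492 = 13490 / 492 ≈ 27.4 → 27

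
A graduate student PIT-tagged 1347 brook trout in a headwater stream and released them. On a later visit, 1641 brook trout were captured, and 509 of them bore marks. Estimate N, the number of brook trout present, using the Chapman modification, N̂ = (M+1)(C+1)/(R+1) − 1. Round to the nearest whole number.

N ≈ 4339

N̂ = (1347+1)(1641+1)/(509+1) − 1 = 1348·1642/510 − 1
= 2213416/510 − 1 ≈ 4340.0 − 1 ≈ 4339.0 → 4339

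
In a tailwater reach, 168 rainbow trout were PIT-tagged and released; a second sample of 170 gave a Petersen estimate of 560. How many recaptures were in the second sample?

R = 51

From N = M·C/R: R = M·C / N = 168·170 / 560 = 28560 / 560 = 51.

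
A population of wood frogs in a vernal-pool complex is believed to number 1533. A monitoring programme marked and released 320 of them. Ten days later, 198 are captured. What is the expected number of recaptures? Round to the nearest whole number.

expected recaptures ≈ 41

The marked fraction of the population is 320/1533, so in a sample of 198 expect C·(M/N) marked.
E[R] = 320 × 198 / 1533 = 63360 / 1533 ≈ 41.3 → 41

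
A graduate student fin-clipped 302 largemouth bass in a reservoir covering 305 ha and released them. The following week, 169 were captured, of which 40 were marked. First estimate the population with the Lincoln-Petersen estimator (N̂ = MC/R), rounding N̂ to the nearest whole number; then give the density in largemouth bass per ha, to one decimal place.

density ≈ 4.2 largemouth bass per ha

N̂ = 302·169/40 = 51038/40 ≈ 1276.0 → 1276
Density = N̂ / area = 1276 / 305 ≈ 4.18 → 4.2 per ha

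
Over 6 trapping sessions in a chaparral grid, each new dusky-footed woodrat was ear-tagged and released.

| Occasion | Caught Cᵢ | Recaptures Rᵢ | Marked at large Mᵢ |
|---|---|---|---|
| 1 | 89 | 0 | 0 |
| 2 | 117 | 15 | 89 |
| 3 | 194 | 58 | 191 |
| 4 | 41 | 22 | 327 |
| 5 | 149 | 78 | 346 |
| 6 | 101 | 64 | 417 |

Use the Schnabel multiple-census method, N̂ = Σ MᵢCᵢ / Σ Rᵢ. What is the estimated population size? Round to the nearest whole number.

N ≈ 652

Σ MᵢCᵢ = 0·89 + 89·117 + 191·194 + 327·41 + 346·149 + 417·101 = 0 + 10413 + 37054 + 13407 + 51554 + 42117 = 154545
Σ Rᵢ = 0 + 15 + 58 + 22 + 78 + 64 = 237
N̂ = 154545 / 237 ≈ 652.1 → 652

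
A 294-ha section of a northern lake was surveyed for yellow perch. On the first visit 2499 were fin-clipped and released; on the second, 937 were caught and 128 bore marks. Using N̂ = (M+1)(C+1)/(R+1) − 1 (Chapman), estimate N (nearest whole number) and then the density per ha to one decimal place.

N̂ = 2500·938/129 − 1 = 2345000/129 − 1 ≈ 18177.3 → 18177
Density = N̂ / area = 18177 / 294 ≈ 61.83 → 61.8 per ha

density ≈ 61.8 yellow perch per ha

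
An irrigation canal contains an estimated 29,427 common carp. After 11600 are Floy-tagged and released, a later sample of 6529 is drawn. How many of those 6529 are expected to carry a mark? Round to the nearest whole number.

The marked fraction of the population is 11600/29427, so in a sample of 6529 expect C·(M/N) marked.
E[R] = 11600 × 6529 / 29427 = 75736400 / 29427 ≈ 2573.7 → 2574

expected recaptures ≈ 2574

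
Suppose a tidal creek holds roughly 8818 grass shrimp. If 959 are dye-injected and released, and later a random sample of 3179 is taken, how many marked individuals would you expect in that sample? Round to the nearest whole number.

The marked fraction of the population is 959/8818, so in a sample of 3179 expect C·(M/N) marked.
E[R] = 959 × 3179 / 8818 = 3048661 / 8818 ≈ 345.7 → 346

expected recaptures ≈ 346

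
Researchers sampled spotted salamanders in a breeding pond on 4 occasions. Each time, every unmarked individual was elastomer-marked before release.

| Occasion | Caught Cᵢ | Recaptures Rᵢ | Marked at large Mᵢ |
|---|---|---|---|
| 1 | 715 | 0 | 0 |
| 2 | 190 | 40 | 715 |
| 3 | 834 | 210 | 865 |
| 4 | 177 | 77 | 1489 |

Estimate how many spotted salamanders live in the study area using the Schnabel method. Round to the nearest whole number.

Σ MᵢCᵢ = 0·715 + 715·190 + 865·834 + 1489·177 = 0 + 135850 + 721410 + 263553 = 1120813
Σ Rᵢ = 0 + 40 + 210 + 77 = 327
N̂ = 1120813 / 327 ≈ 3427.6 → 3428

N ≈ 3428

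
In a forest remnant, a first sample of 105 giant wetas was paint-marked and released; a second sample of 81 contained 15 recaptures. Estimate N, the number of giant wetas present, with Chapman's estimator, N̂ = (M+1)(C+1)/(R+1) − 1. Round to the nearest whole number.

N̂ = (105+1)(81+1)/(15+1) − 1 = 106·82/16 − 1
= 8692/16 − 1 ≈ 543.2 − 1 ≈ 542.2 → 542

N ≈ 542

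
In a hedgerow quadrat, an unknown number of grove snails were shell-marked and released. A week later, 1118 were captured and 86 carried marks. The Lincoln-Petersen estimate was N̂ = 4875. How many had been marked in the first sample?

M = 375

From N = M·C/R: M = N·R / C = 4875·86 / 1118 = 419250 / 1118 = 375.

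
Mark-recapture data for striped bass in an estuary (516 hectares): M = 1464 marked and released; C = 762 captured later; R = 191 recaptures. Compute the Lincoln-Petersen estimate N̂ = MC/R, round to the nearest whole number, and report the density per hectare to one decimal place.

density ≈ 11.3 striped bass per hectare

N̂ = 1464·762/191 = 1115568/191 ≈ 5840.7 → 5841
Density = N̂ / area = 5841 / 516 ≈ 11.32 → 11.3 per hectare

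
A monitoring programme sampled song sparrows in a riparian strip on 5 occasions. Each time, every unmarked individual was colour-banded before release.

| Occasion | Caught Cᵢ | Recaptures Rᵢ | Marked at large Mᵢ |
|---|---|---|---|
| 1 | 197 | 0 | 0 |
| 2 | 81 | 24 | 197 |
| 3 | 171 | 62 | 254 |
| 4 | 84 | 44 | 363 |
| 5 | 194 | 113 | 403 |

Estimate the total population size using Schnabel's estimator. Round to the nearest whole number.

Σ MᵢCᵢ = 0·197 + 197·81 + 254·171 + 363·84 + 403·194 = 0 + 15957 + 43434 + 30492 + 78182 = 168065
Σ Rᵢ = 0 + 24 + 62 + 44 + 113 = 243
N̂ = 168065 / 243 ≈ 691.6 → 692

N ≈ 692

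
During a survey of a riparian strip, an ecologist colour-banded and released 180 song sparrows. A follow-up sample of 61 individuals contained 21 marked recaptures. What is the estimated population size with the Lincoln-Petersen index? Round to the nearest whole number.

N = (180 × 61) / 21 = 10980 / 21 ≈ 522.9 → 523

N ≈ 523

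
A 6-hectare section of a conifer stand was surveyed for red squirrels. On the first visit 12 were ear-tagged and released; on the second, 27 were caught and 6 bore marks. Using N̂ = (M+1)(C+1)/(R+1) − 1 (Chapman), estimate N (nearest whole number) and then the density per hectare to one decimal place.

N̂ = 13·28/7 − 1 = 364/7 − 1 = 51
Density = N̂ / area = 51 / 6 ≈ 8.50 → 8.5 per hectare

density ≈ 8.5 red squirrels per hectare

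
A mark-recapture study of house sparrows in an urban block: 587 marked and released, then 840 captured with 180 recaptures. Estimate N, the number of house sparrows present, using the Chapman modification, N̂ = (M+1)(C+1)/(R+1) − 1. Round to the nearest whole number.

N̂ = (587+1)(840+1)/(180+1) − 1 = 588·841/181 − 1
= 494508/181 − 1 ≈ 2732.1 − 1 ≈ 2731.1 → 2731

N ≈ 2731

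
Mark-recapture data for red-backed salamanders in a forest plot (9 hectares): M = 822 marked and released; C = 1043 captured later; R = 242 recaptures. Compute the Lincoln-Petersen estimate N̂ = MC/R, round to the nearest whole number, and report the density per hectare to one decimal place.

density ≈ 393.7 red-backed salamanders per hectare

N̂ = 822·1043/242 = 857346/242 ≈ 3542.8 → 3543
Density = N̂ / area = 3543 / 9 ≈ 393.67 → 393.7 per hectare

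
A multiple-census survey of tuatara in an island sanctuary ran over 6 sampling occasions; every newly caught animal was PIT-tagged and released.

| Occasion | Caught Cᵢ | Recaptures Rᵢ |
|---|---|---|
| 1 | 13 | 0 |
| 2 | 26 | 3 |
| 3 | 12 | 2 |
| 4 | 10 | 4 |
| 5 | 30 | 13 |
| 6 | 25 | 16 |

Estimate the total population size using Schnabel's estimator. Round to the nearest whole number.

N ≈ 119

Marked at large before each occasion: Mᵢ = Σⱼ<ᵢ (Cⱼ − Rⱼ) → M1=0, M2=13, M3=36, M4=46, M5=52, M6=69
Σ MᵢCᵢ = 0·13 + 13·26 + 36·12 + 46·10 + 52·30 + 69·25 = 0 + 338 + 432 + 460 + 1560 + 1725 = 4515
Σ Rᵢ = 0 + 3 + 2 + 4 + 13 + 16 = 38
N̂ = 4515 / 38 ≈ 118.8 → 119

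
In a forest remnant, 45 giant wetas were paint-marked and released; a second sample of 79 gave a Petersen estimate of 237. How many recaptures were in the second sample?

R = 15

From N = M·C/R: R = M·C / N = 45·79 / 237 = 3555 / 237 = 15.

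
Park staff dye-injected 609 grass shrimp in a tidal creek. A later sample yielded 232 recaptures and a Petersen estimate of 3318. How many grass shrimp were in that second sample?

C = 1264

From N = M·C/R: C = N·R / M = 3318·232 / 609 = 769776 / 609 = 1264.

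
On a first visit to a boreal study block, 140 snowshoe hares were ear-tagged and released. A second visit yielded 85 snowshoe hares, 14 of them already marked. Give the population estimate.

N = 850

The marked fraction in the recapture sample should equal the marked fraction in the population: 14/85 = 140/N.
N = (140 × 85) / 14 = 11900 / 14 = 850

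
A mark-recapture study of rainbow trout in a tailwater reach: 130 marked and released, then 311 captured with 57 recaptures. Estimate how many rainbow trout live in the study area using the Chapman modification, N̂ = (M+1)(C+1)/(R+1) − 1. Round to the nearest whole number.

N̂ = (130+1)(311+1)/(57+1) − 1 = 131·312/58 − 1
= 40872/58 − 1 ≈ 704.7 − 1 ≈ 703.7 → 704

N ≈ 704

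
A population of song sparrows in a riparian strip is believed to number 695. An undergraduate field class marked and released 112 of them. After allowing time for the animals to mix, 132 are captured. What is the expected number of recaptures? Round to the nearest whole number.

Expected recaptures E[R] = M·C / N.
E[R] = 112 × 132 / 695 = 14784 / 695 ≈ 21.3 → 21

expected recaptures ≈ 21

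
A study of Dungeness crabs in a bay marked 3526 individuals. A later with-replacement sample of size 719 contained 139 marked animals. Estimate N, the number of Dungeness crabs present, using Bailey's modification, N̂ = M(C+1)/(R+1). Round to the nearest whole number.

N̂ = 3526·(719+1)/(139+1) = 3526·720/140 = 2538720/140 ≈ 18133.7 → 18134

N ≈ 18,134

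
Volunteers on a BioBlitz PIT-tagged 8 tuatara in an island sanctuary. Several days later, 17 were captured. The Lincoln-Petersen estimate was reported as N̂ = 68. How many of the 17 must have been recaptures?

From N = M·C/R: R = M·C / N = 8·17 / 68 = 136 / 68 = 2.

R = 2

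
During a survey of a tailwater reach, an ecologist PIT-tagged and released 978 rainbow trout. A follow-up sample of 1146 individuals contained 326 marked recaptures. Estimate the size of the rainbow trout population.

N = 3438

The marked fraction in the recapture sample should equal the marked fraction in the population: 326/1146 = 978/N.
N = (978 × 1146) / 326 = 1120788 / 326 = 3438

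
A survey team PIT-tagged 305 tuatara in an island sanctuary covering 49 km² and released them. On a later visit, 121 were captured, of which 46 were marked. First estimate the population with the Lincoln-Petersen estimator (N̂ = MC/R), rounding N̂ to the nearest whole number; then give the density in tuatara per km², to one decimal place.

N̂ = 305·121/46 = 36905/46 ≈ 802.3 → 802
Density = N̂ / area = 802 / 49 ≈ 16.37 → 16.4 per km²

density ≈ 16.4 tuatara per km²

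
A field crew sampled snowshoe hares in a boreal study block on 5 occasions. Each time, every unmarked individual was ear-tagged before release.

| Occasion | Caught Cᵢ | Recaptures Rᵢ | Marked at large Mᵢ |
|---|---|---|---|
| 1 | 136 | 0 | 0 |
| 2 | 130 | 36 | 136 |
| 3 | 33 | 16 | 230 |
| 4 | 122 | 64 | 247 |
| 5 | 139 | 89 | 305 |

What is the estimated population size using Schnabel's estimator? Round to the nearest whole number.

N ≈ 477

Σ MᵢCᵢ = 0·136 + 136·130 + 230·33 + 247·122 + 305·139 = 0 + 17680 + 7590 + 30134 + 42395 = 97799
Σ Rᵢ = 0 + 36 + 16 + 64 + 89 = 205
N̂ = 97799 / 205 ≈ 477.1 → 477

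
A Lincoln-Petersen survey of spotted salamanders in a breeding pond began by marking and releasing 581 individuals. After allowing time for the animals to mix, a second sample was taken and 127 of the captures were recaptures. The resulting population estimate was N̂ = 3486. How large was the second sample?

C = 762

From N = M·C/R: C = N·R / M = 3486·127 / 581 = 442722 / 581 = 762.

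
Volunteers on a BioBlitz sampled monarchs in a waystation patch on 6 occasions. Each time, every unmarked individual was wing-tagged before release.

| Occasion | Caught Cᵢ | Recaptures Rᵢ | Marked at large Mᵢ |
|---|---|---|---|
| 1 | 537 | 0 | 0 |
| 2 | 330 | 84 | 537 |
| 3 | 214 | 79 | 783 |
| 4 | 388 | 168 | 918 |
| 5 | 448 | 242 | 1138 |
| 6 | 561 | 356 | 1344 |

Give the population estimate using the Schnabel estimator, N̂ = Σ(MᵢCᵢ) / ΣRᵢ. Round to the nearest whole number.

N ≈ 2115

Σ MᵢCᵢ = 0·537 + 537·330 + 783·214 + 918·388 + 1138·448 + 1344·561 = 0 + 177210 + 167562 + 356184 + 509824 + 753984 = 1964764
Σ Rᵢ = 0 + 84 + 79 + 168 + 242 + 356 = 929
N̂ = 1964764 / 929 ≈ 2114.9 → 2115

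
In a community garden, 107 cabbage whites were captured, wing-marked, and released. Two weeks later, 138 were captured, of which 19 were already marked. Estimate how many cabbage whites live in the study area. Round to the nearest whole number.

The marked fraction in the recapture sample should equal the marked fraction in the population: 19/138 = 107/N.
N = (107 × 138) / 19 = 14766 / 19 ≈ 777.2 → 777

N ≈ 777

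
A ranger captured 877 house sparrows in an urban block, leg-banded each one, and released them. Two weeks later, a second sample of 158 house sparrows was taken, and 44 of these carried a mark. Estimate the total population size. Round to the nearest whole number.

N ≈ 3149

N = (877 × 158) / 44 = 138566 / 44 ≈ 3149.2 → 3149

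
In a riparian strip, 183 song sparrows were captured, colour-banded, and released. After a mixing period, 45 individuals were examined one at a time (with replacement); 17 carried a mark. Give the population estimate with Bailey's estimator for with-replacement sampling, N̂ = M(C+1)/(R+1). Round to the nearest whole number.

N̂ = 183·(45+1)/(17+1) = 183·46/18 = 8418/18 ≈ 467.7 → 468

N ≈ 468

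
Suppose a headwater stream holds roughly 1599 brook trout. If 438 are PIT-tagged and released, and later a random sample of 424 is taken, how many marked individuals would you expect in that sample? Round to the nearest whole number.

expected recaptures ≈ 116

The marked fraction of the population is 438/1599, so in a sample of 424 expect C·(M/N) marked.
E[R] = 438 × 424 / 1599 = 185712 / 1599 ≈ 116.1 → 116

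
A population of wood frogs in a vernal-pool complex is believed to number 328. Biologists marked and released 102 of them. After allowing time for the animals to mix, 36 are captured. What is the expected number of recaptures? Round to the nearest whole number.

expected recaptures ≈ 11

Expected recaptures E[R] = M·C / N.
E[R] = 102 × 36 / 328 = 3672 / 328 ≈ 11.2 → 11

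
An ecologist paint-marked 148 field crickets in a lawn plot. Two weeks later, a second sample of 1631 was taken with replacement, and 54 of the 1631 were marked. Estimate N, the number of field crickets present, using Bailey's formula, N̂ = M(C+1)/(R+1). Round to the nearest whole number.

N ≈ 4392

N̂ = 148·(1631+1)/(54+1) = 148·1632/55 = 241536/55 ≈ 4391.6 → 4392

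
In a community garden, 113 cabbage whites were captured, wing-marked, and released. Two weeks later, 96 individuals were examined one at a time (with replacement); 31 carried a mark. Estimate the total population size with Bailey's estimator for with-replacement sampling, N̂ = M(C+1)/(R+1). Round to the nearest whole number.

N̂ = 113·(96+1)/(31+1) = 113·97/32 = 10961/32 ≈ 342.5 → 343

N ≈ 343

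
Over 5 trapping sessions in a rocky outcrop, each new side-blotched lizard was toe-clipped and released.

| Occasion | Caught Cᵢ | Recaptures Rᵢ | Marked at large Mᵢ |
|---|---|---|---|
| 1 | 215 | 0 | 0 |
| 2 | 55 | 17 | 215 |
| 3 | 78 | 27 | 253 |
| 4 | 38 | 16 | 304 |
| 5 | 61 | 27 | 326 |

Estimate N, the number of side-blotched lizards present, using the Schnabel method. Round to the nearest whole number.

N ≈ 724

Σ MᵢCᵢ = 0·215 + 215·55 + 253·78 + 304·38 + 326·61 = 0 + 11825 + 19734 + 11552 + 19886 = 62997
Σ Rᵢ = 0 + 17 + 27 + 16 + 27 = 87
N̂ = 62997 / 87 ≈ 724.1 → 724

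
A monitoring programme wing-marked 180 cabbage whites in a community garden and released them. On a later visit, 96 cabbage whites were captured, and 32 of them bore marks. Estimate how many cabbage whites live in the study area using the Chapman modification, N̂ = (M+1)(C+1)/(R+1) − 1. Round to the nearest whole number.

N̂ = (180+1)(96+1)/(32+1) − 1 = 181·97/33 − 1
= 17557/33 − 1 ≈ 532.0 − 1 ≈ 531.0 → 531

N ≈ 531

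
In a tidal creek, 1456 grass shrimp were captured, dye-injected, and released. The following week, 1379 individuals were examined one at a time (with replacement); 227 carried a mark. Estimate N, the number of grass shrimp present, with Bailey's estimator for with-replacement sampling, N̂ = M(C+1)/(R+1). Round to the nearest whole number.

N ≈ 8813

N̂ = 1456·(1379+1)/(227+1) = 1456·1380/228 = 2009280/228 ≈ 8812.6 → 8813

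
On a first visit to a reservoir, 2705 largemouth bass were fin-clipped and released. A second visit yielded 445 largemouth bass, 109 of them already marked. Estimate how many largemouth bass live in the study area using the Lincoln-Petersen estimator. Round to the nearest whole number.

If marked individuals mix randomly, R/C ≈ M/N, giving N ≈ M·C/R.
N = (2705 × 445) / 109 = 1203725 / 109 ≈ 11043.3 → 11043

N ≈ 11,043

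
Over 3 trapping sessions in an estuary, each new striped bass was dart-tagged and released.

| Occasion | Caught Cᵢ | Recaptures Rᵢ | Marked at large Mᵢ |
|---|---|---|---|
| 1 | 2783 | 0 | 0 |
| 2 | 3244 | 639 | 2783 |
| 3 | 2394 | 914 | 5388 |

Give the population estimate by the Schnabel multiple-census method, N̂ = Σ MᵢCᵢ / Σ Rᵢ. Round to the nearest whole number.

N ≈ 14,119

Σ MᵢCᵢ = 0·2783 + 2783·3244 + 5388·2394 = 0 + 9028052 + 12898872 = 21926924
Σ Rᵢ = 0 + 639 + 914 = 1553
N̂ = 21926924 / 1553 ≈ 14119.1 → 14119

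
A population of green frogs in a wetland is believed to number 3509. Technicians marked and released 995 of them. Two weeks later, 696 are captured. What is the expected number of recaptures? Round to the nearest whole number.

The marked fraction of the population is 995/3509, so in a sample of 696 expect C·(M/N) marked.
E[R] = 995 × 696 / 3509 = 692520 / 3509 ≈ 197.4 → 197

expected recaptures ≈ 197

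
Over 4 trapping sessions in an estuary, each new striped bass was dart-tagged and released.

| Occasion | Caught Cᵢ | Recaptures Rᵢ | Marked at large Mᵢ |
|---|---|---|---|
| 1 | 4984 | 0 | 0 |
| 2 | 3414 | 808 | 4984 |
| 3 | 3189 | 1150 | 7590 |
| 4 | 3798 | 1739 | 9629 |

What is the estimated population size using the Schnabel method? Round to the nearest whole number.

N ≈ 21,042

Σ MᵢCᵢ = 0·4984 + 4984·3414 + 7590·3189 + 9629·3798 = 0 + 17015376 + 24204510 + 36570942 = 77790828
Σ Rᵢ = 0 + 808 + 1150 + 1739 = 3697
N̂ = 77790828 / 3697 ≈ 21041.6 → 21042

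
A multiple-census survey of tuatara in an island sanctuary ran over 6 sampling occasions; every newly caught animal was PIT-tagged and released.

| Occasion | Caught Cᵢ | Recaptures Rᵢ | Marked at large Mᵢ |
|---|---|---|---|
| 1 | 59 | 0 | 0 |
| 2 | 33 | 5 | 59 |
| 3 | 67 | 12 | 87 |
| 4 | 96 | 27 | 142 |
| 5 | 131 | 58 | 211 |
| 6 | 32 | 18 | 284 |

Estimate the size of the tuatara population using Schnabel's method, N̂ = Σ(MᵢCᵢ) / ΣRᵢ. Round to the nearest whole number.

N ≈ 484

Σ MᵢCᵢ = 0·59 + 59·33 + 87·67 + 142·96 + 211·131 + 284·32 = 0 + 1947 + 5829 + 13632 + 27641 + 9088 = 58137
Σ Rᵢ = 0 + 5 + 12 + 27 + 58 + 18 = 120
N̂ = 58137 / 120 ≈ 484.48 → 484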